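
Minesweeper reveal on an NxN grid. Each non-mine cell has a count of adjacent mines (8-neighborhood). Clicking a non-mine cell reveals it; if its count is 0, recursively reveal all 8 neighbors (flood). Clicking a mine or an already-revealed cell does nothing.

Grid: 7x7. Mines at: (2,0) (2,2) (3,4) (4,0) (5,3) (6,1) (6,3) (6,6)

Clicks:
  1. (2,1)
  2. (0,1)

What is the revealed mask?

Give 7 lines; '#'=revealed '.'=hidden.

Click 1 (2,1) count=2: revealed 1 new [(2,1)] -> total=1
Click 2 (0,1) count=0: revealed 24 new [(0,0) (0,1) (0,2) (0,3) (0,4) (0,5) (0,6) (1,0) (1,1) (1,2) (1,3) (1,4) (1,5) (1,6) (2,3) (2,4) (2,5) (2,6) (3,5) (3,6) (4,5) (4,6) (5,5) (5,6)] -> total=25

Answer: #######
#######
.#.####
.....##
.....##
.....##
.......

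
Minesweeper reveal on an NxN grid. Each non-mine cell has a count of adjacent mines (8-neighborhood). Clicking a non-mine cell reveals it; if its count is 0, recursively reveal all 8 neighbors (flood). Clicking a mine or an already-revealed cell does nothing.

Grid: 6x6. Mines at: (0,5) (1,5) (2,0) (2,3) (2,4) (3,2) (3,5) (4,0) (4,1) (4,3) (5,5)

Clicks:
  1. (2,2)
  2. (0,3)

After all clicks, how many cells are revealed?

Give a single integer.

Answer: 11

Derivation:
Click 1 (2,2) count=2: revealed 1 new [(2,2)] -> total=1
Click 2 (0,3) count=0: revealed 10 new [(0,0) (0,1) (0,2) (0,3) (0,4) (1,0) (1,1) (1,2) (1,3) (1,4)] -> total=11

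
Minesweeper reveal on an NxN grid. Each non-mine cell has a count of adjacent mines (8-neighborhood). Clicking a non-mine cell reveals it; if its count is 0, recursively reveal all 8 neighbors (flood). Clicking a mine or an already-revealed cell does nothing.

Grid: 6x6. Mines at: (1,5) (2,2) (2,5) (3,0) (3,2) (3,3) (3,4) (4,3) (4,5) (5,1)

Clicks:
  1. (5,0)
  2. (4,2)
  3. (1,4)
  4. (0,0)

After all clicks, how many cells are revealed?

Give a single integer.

Click 1 (5,0) count=1: revealed 1 new [(5,0)] -> total=1
Click 2 (4,2) count=4: revealed 1 new [(4,2)] -> total=2
Click 3 (1,4) count=2: revealed 1 new [(1,4)] -> total=3
Click 4 (0,0) count=0: revealed 11 new [(0,0) (0,1) (0,2) (0,3) (0,4) (1,0) (1,1) (1,2) (1,3) (2,0) (2,1)] -> total=14

Answer: 14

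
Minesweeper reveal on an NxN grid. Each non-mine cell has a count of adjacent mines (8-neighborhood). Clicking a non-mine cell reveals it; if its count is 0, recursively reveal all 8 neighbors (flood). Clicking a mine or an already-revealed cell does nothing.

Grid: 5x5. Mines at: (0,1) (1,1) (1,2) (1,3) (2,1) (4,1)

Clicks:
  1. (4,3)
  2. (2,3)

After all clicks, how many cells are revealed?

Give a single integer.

Answer: 9

Derivation:
Click 1 (4,3) count=0: revealed 9 new [(2,2) (2,3) (2,4) (3,2) (3,3) (3,4) (4,2) (4,3) (4,4)] -> total=9
Click 2 (2,3) count=2: revealed 0 new [(none)] -> total=9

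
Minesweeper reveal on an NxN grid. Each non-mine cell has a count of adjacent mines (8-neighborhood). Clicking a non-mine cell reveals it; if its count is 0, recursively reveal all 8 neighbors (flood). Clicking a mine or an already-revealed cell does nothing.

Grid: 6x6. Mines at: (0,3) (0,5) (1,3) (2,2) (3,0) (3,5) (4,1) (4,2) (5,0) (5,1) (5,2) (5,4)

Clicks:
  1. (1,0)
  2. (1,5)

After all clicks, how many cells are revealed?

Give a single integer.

Click 1 (1,0) count=0: revealed 8 new [(0,0) (0,1) (0,2) (1,0) (1,1) (1,2) (2,0) (2,1)] -> total=8
Click 2 (1,5) count=1: revealed 1 new [(1,5)] -> total=9

Answer: 9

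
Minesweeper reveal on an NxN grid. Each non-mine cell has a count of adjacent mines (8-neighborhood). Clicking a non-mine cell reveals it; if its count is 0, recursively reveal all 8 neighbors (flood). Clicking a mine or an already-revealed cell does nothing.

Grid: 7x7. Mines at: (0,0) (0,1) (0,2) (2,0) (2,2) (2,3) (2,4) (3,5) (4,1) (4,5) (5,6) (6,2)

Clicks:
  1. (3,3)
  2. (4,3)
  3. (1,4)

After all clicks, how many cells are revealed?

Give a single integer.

Click 1 (3,3) count=3: revealed 1 new [(3,3)] -> total=1
Click 2 (4,3) count=0: revealed 8 new [(3,2) (3,4) (4,2) (4,3) (4,4) (5,2) (5,3) (5,4)] -> total=9
Click 3 (1,4) count=2: revealed 1 new [(1,4)] -> total=10

Answer: 10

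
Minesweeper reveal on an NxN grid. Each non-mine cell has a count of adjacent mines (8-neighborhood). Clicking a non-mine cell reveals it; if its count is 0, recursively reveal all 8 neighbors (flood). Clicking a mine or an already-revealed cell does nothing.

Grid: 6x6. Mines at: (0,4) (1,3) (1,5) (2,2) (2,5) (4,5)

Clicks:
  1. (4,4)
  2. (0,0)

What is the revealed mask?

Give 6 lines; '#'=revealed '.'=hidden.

Answer: ###...
###...
##....
#####.
#####.
#####.

Derivation:
Click 1 (4,4) count=1: revealed 1 new [(4,4)] -> total=1
Click 2 (0,0) count=0: revealed 22 new [(0,0) (0,1) (0,2) (1,0) (1,1) (1,2) (2,0) (2,1) (3,0) (3,1) (3,2) (3,3) (3,4) (4,0) (4,1) (4,2) (4,3) (5,0) (5,1) (5,2) (5,3) (5,4)] -> total=23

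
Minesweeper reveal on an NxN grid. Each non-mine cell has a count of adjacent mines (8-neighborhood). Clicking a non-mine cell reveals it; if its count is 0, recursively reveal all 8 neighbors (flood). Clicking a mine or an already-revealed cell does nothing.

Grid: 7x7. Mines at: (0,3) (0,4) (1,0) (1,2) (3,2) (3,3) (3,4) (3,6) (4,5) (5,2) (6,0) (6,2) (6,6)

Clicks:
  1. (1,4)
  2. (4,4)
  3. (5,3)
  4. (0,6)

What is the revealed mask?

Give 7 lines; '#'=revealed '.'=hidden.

Answer: .....##
....###
.....##
.......
....#..
...#...
.......

Derivation:
Click 1 (1,4) count=2: revealed 1 new [(1,4)] -> total=1
Click 2 (4,4) count=3: revealed 1 new [(4,4)] -> total=2
Click 3 (5,3) count=2: revealed 1 new [(5,3)] -> total=3
Click 4 (0,6) count=0: revealed 6 new [(0,5) (0,6) (1,5) (1,6) (2,5) (2,6)] -> total=9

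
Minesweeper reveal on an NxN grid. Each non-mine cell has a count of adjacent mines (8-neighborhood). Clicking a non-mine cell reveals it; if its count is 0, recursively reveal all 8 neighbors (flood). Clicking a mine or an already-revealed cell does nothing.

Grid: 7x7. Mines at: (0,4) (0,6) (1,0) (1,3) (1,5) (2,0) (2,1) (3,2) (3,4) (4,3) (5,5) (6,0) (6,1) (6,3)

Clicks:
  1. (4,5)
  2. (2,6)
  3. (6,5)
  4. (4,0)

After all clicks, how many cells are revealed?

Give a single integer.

Answer: 9

Derivation:
Click 1 (4,5) count=2: revealed 1 new [(4,5)] -> total=1
Click 2 (2,6) count=1: revealed 1 new [(2,6)] -> total=2
Click 3 (6,5) count=1: revealed 1 new [(6,5)] -> total=3
Click 4 (4,0) count=0: revealed 6 new [(3,0) (3,1) (4,0) (4,1) (5,0) (5,1)] -> total=9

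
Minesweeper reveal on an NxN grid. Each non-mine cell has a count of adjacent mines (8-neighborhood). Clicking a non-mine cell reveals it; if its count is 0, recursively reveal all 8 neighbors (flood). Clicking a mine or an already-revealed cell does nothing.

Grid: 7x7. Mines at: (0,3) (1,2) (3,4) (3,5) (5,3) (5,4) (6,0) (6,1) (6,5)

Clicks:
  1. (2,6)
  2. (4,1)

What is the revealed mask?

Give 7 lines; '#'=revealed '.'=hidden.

Answer: ##.....
##.....
####..#
####...
####...
###....
.......

Derivation:
Click 1 (2,6) count=1: revealed 1 new [(2,6)] -> total=1
Click 2 (4,1) count=0: revealed 19 new [(0,0) (0,1) (1,0) (1,1) (2,0) (2,1) (2,2) (2,3) (3,0) (3,1) (3,2) (3,3) (4,0) (4,1) (4,2) (4,3) (5,0) (5,1) (5,2)] -> total=20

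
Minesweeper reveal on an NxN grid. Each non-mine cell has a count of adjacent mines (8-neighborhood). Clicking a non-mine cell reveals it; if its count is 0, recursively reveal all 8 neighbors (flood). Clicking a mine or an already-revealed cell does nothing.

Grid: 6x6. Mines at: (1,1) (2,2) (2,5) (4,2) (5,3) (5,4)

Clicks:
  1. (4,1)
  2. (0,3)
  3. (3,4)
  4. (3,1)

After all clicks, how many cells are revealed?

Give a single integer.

Click 1 (4,1) count=1: revealed 1 new [(4,1)] -> total=1
Click 2 (0,3) count=0: revealed 8 new [(0,2) (0,3) (0,4) (0,5) (1,2) (1,3) (1,4) (1,5)] -> total=9
Click 3 (3,4) count=1: revealed 1 new [(3,4)] -> total=10
Click 4 (3,1) count=2: revealed 1 new [(3,1)] -> total=11

Answer: 11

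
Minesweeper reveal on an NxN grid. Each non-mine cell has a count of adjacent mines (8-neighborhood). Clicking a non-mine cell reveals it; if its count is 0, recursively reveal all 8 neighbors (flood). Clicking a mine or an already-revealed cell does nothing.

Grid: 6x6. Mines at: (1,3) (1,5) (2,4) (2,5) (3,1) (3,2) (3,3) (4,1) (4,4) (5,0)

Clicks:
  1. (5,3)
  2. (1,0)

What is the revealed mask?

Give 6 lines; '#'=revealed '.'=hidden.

Answer: ###...
###...
###...
......
......
...#..

Derivation:
Click 1 (5,3) count=1: revealed 1 new [(5,3)] -> total=1
Click 2 (1,0) count=0: revealed 9 new [(0,0) (0,1) (0,2) (1,0) (1,1) (1,2) (2,0) (2,1) (2,2)] -> total=10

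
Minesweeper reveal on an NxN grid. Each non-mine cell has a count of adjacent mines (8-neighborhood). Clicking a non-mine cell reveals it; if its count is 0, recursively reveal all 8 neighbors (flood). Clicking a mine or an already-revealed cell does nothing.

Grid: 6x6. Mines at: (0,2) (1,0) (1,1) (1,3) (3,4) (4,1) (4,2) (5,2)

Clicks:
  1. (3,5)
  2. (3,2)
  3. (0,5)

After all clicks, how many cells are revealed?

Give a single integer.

Click 1 (3,5) count=1: revealed 1 new [(3,5)] -> total=1
Click 2 (3,2) count=2: revealed 1 new [(3,2)] -> total=2
Click 3 (0,5) count=0: revealed 6 new [(0,4) (0,5) (1,4) (1,5) (2,4) (2,5)] -> total=8

Answer: 8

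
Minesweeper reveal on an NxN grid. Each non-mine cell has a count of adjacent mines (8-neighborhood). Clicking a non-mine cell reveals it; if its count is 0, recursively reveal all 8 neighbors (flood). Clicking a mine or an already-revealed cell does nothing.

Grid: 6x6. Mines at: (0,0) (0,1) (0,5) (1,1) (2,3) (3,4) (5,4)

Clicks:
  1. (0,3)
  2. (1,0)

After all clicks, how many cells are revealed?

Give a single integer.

Click 1 (0,3) count=0: revealed 6 new [(0,2) (0,3) (0,4) (1,2) (1,3) (1,4)] -> total=6
Click 2 (1,0) count=3: revealed 1 new [(1,0)] -> total=7

Answer: 7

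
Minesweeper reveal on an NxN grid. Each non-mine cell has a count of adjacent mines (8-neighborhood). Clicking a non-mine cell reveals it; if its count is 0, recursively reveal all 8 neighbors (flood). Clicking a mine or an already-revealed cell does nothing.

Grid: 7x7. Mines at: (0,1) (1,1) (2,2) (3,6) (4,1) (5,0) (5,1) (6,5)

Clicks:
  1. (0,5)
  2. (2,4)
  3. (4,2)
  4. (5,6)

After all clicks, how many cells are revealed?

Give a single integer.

Answer: 30

Derivation:
Click 1 (0,5) count=0: revealed 29 new [(0,2) (0,3) (0,4) (0,5) (0,6) (1,2) (1,3) (1,4) (1,5) (1,6) (2,3) (2,4) (2,5) (2,6) (3,2) (3,3) (3,4) (3,5) (4,2) (4,3) (4,4) (4,5) (5,2) (5,3) (5,4) (5,5) (6,2) (6,3) (6,4)] -> total=29
Click 2 (2,4) count=0: revealed 0 new [(none)] -> total=29
Click 3 (4,2) count=2: revealed 0 new [(none)] -> total=29
Click 4 (5,6) count=1: revealed 1 new [(5,6)] -> total=30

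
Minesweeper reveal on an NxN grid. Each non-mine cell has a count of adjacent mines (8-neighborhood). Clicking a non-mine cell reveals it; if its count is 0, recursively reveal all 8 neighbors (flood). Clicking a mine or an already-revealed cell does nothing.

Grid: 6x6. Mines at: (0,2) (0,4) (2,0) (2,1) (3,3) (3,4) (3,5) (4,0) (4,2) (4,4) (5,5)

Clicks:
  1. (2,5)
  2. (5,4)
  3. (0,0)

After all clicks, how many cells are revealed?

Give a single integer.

Click 1 (2,5) count=2: revealed 1 new [(2,5)] -> total=1
Click 2 (5,4) count=2: revealed 1 new [(5,4)] -> total=2
Click 3 (0,0) count=0: revealed 4 new [(0,0) (0,1) (1,0) (1,1)] -> total=6

Answer: 6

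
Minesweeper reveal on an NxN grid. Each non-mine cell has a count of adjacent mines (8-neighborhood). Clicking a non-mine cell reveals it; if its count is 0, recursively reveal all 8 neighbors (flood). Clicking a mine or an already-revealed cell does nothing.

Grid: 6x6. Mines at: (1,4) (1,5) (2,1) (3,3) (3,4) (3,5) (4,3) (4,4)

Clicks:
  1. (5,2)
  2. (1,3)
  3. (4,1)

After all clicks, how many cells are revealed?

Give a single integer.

Click 1 (5,2) count=1: revealed 1 new [(5,2)] -> total=1
Click 2 (1,3) count=1: revealed 1 new [(1,3)] -> total=2
Click 3 (4,1) count=0: revealed 8 new [(3,0) (3,1) (3,2) (4,0) (4,1) (4,2) (5,0) (5,1)] -> total=10

Answer: 10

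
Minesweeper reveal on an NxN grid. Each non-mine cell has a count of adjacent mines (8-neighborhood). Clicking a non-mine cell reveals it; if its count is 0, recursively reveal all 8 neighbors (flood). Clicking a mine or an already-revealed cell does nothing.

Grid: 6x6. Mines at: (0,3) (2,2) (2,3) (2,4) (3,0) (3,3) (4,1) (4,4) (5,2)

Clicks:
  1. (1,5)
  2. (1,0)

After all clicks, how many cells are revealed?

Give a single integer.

Click 1 (1,5) count=1: revealed 1 new [(1,5)] -> total=1
Click 2 (1,0) count=0: revealed 8 new [(0,0) (0,1) (0,2) (1,0) (1,1) (1,2) (2,0) (2,1)] -> total=9

Answer: 9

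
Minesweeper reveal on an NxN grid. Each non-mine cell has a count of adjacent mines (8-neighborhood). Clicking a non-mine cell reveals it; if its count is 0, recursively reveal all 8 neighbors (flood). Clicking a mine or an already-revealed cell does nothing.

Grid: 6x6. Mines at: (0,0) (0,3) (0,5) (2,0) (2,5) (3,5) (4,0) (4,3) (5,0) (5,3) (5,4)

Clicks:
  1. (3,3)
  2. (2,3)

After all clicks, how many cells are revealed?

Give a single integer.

Click 1 (3,3) count=1: revealed 1 new [(3,3)] -> total=1
Click 2 (2,3) count=0: revealed 11 new [(1,1) (1,2) (1,3) (1,4) (2,1) (2,2) (2,3) (2,4) (3,1) (3,2) (3,4)] -> total=12

Answer: 12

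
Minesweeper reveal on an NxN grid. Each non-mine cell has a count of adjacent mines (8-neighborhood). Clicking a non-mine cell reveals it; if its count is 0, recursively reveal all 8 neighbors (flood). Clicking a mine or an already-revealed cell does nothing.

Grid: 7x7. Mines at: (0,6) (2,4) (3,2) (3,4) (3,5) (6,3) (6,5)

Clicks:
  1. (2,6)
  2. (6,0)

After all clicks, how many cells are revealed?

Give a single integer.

Click 1 (2,6) count=1: revealed 1 new [(2,6)] -> total=1
Click 2 (6,0) count=0: revealed 27 new [(0,0) (0,1) (0,2) (0,3) (0,4) (0,5) (1,0) (1,1) (1,2) (1,3) (1,4) (1,5) (2,0) (2,1) (2,2) (2,3) (3,0) (3,1) (4,0) (4,1) (4,2) (5,0) (5,1) (5,2) (6,0) (6,1) (6,2)] -> total=28

Answer: 28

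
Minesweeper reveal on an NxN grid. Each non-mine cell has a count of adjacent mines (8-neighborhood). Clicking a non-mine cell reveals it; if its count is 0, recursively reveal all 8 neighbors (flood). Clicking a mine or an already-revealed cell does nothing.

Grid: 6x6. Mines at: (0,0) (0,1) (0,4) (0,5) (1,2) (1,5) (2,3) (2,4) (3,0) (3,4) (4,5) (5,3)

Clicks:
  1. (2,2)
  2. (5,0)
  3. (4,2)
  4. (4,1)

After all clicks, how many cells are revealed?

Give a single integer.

Answer: 7

Derivation:
Click 1 (2,2) count=2: revealed 1 new [(2,2)] -> total=1
Click 2 (5,0) count=0: revealed 6 new [(4,0) (4,1) (4,2) (5,0) (5,1) (5,2)] -> total=7
Click 3 (4,2) count=1: revealed 0 new [(none)] -> total=7
Click 4 (4,1) count=1: revealed 0 new [(none)] -> total=7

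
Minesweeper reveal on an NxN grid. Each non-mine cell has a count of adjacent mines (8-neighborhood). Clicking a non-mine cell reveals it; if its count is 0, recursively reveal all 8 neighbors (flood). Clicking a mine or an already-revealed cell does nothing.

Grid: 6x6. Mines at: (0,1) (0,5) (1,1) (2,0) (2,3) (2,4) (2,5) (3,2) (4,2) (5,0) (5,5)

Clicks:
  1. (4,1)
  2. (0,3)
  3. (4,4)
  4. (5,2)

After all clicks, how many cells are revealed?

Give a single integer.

Answer: 9

Derivation:
Click 1 (4,1) count=3: revealed 1 new [(4,1)] -> total=1
Click 2 (0,3) count=0: revealed 6 new [(0,2) (0,3) (0,4) (1,2) (1,3) (1,4)] -> total=7
Click 3 (4,4) count=1: revealed 1 new [(4,4)] -> total=8
Click 4 (5,2) count=1: revealed 1 new [(5,2)] -> total=9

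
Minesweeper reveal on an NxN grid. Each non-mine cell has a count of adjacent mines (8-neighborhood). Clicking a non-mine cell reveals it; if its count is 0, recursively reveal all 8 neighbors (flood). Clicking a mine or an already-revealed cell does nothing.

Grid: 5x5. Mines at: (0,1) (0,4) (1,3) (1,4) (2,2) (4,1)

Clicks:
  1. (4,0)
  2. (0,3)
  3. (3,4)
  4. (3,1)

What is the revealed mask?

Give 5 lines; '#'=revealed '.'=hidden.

Answer: ...#.
.....
...##
.####
#.###

Derivation:
Click 1 (4,0) count=1: revealed 1 new [(4,0)] -> total=1
Click 2 (0,3) count=3: revealed 1 new [(0,3)] -> total=2
Click 3 (3,4) count=0: revealed 8 new [(2,3) (2,4) (3,2) (3,3) (3,4) (4,2) (4,3) (4,4)] -> total=10
Click 4 (3,1) count=2: revealed 1 new [(3,1)] -> total=11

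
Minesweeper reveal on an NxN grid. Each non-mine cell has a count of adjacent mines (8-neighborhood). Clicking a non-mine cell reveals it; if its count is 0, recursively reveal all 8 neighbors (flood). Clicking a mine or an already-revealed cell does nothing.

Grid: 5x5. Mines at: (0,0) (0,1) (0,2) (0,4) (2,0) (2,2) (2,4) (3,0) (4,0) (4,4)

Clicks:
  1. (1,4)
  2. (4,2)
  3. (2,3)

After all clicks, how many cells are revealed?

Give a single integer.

Answer: 8

Derivation:
Click 1 (1,4) count=2: revealed 1 new [(1,4)] -> total=1
Click 2 (4,2) count=0: revealed 6 new [(3,1) (3,2) (3,3) (4,1) (4,2) (4,3)] -> total=7
Click 3 (2,3) count=2: revealed 1 new [(2,3)] -> total=8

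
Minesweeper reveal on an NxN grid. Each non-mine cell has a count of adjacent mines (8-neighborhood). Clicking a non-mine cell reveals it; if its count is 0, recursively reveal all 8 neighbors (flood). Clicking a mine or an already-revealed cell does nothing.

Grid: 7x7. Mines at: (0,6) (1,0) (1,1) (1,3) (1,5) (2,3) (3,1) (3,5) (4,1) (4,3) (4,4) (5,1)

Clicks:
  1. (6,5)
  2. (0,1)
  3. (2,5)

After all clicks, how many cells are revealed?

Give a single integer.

Answer: 14

Derivation:
Click 1 (6,5) count=0: revealed 12 new [(4,5) (4,6) (5,2) (5,3) (5,4) (5,5) (5,6) (6,2) (6,3) (6,4) (6,5) (6,6)] -> total=12
Click 2 (0,1) count=2: revealed 1 new [(0,1)] -> total=13
Click 3 (2,5) count=2: revealed 1 new [(2,5)] -> total=14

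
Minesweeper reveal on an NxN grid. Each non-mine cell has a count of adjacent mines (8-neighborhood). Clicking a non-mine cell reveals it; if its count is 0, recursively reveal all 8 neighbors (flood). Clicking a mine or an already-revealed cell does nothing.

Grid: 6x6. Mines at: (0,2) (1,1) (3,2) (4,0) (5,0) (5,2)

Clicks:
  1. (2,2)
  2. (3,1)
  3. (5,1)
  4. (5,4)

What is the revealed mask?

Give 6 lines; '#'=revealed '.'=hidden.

Click 1 (2,2) count=2: revealed 1 new [(2,2)] -> total=1
Click 2 (3,1) count=2: revealed 1 new [(3,1)] -> total=2
Click 3 (5,1) count=3: revealed 1 new [(5,1)] -> total=3
Click 4 (5,4) count=0: revealed 18 new [(0,3) (0,4) (0,5) (1,3) (1,4) (1,5) (2,3) (2,4) (2,5) (3,3) (3,4) (3,5) (4,3) (4,4) (4,5) (5,3) (5,4) (5,5)] -> total=21

Answer: ...###
...###
..####
.#.###
...###
.#.###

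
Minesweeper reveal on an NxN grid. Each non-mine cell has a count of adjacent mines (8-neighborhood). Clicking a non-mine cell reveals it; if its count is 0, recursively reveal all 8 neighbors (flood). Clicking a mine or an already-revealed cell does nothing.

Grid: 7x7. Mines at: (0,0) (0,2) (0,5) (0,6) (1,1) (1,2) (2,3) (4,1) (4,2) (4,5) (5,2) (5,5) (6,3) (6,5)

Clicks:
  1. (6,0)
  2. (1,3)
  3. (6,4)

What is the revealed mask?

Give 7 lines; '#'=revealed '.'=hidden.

Click 1 (6,0) count=0: revealed 4 new [(5,0) (5,1) (6,0) (6,1)] -> total=4
Click 2 (1,3) count=3: revealed 1 new [(1,3)] -> total=5
Click 3 (6,4) count=3: revealed 1 new [(6,4)] -> total=6

Answer: .......
...#...
.......
.......
.......
##.....
##..#..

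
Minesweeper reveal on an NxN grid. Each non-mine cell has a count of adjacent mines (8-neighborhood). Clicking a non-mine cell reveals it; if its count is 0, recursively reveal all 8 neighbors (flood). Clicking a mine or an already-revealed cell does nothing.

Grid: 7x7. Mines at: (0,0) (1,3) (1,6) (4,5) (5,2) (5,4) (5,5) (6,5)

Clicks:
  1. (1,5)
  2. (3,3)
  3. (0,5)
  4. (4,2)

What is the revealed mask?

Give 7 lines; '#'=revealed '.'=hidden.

Click 1 (1,5) count=1: revealed 1 new [(1,5)] -> total=1
Click 2 (3,3) count=0: revealed 22 new [(1,0) (1,1) (1,2) (2,0) (2,1) (2,2) (2,3) (2,4) (3,0) (3,1) (3,2) (3,3) (3,4) (4,0) (4,1) (4,2) (4,3) (4,4) (5,0) (5,1) (6,0) (6,1)] -> total=23
Click 3 (0,5) count=1: revealed 1 new [(0,5)] -> total=24
Click 4 (4,2) count=1: revealed 0 new [(none)] -> total=24

Answer: .....#.
###..#.
#####..
#####..
#####..
##.....
##.....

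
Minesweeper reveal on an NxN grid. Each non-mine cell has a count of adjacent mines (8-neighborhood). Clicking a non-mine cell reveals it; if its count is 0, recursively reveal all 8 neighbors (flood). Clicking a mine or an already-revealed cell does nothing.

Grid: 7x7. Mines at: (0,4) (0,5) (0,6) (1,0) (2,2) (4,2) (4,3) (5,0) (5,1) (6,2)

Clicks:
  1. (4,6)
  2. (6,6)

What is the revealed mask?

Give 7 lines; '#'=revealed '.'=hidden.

Answer: .......
...####
...####
...####
....###
...####
...####

Derivation:
Click 1 (4,6) count=0: revealed 23 new [(1,3) (1,4) (1,5) (1,6) (2,3) (2,4) (2,5) (2,6) (3,3) (3,4) (3,5) (3,6) (4,4) (4,5) (4,6) (5,3) (5,4) (5,5) (5,6) (6,3) (6,4) (6,5) (6,6)] -> total=23
Click 2 (6,6) count=0: revealed 0 new [(none)] -> total=23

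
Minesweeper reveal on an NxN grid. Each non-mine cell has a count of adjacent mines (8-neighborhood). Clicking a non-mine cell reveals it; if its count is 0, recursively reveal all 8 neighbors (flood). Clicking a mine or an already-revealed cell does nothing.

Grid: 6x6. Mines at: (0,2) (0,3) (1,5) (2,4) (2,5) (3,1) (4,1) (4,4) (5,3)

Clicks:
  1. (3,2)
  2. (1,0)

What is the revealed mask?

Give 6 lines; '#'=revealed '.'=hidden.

Click 1 (3,2) count=2: revealed 1 new [(3,2)] -> total=1
Click 2 (1,0) count=0: revealed 6 new [(0,0) (0,1) (1,0) (1,1) (2,0) (2,1)] -> total=7

Answer: ##....
##....
##....
..#...
......
......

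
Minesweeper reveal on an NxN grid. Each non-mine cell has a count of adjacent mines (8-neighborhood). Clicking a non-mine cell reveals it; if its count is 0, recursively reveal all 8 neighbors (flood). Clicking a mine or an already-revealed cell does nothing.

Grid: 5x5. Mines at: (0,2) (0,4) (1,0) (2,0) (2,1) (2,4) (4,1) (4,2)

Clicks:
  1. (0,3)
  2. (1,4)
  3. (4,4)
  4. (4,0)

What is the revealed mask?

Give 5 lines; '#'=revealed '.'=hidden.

Click 1 (0,3) count=2: revealed 1 new [(0,3)] -> total=1
Click 2 (1,4) count=2: revealed 1 new [(1,4)] -> total=2
Click 3 (4,4) count=0: revealed 4 new [(3,3) (3,4) (4,3) (4,4)] -> total=6
Click 4 (4,0) count=1: revealed 1 new [(4,0)] -> total=7

Answer: ...#.
....#
.....
...##
#..##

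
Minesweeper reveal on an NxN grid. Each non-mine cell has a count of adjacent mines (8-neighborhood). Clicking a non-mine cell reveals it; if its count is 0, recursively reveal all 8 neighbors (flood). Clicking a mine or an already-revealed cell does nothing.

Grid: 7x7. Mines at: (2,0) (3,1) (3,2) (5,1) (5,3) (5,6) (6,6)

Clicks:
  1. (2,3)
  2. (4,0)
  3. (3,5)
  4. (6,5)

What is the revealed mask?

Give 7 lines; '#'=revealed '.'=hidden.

Click 1 (2,3) count=1: revealed 1 new [(2,3)] -> total=1
Click 2 (4,0) count=2: revealed 1 new [(4,0)] -> total=2
Click 3 (3,5) count=0: revealed 27 new [(0,0) (0,1) (0,2) (0,3) (0,4) (0,5) (0,6) (1,0) (1,1) (1,2) (1,3) (1,4) (1,5) (1,6) (2,1) (2,2) (2,4) (2,5) (2,6) (3,3) (3,4) (3,5) (3,6) (4,3) (4,4) (4,5) (4,6)] -> total=29
Click 4 (6,5) count=2: revealed 1 new [(6,5)] -> total=30

Answer: #######
#######
.######
...####
#..####
.......
.....#.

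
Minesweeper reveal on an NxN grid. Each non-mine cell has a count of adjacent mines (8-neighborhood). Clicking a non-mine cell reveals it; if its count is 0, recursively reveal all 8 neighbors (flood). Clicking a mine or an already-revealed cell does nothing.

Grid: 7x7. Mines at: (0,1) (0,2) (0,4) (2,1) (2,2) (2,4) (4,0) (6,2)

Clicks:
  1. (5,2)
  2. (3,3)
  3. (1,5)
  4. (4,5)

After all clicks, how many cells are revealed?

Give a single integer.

Answer: 28

Derivation:
Click 1 (5,2) count=1: revealed 1 new [(5,2)] -> total=1
Click 2 (3,3) count=2: revealed 1 new [(3,3)] -> total=2
Click 3 (1,5) count=2: revealed 1 new [(1,5)] -> total=3
Click 4 (4,5) count=0: revealed 25 new [(0,5) (0,6) (1,6) (2,5) (2,6) (3,1) (3,2) (3,4) (3,5) (3,6) (4,1) (4,2) (4,3) (4,4) (4,5) (4,6) (5,1) (5,3) (5,4) (5,5) (5,6) (6,3) (6,4) (6,5) (6,6)] -> total=28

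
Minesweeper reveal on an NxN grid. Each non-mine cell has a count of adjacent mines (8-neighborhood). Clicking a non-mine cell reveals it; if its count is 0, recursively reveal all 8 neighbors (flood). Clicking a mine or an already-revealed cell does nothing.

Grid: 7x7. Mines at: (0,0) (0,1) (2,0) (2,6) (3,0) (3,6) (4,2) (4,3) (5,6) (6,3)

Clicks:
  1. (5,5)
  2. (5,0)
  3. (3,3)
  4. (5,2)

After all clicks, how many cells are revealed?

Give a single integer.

Click 1 (5,5) count=1: revealed 1 new [(5,5)] -> total=1
Click 2 (5,0) count=0: revealed 8 new [(4,0) (4,1) (5,0) (5,1) (5,2) (6,0) (6,1) (6,2)] -> total=9
Click 3 (3,3) count=2: revealed 1 new [(3,3)] -> total=10
Click 4 (5,2) count=3: revealed 0 new [(none)] -> total=10

Answer: 10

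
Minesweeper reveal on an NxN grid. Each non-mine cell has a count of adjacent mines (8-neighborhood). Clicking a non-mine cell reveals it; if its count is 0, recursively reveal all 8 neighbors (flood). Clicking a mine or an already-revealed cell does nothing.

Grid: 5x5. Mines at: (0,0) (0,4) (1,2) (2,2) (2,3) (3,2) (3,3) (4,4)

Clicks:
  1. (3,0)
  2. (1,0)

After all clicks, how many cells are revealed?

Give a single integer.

Answer: 8

Derivation:
Click 1 (3,0) count=0: revealed 8 new [(1,0) (1,1) (2,0) (2,1) (3,0) (3,1) (4,0) (4,1)] -> total=8
Click 2 (1,0) count=1: revealed 0 new [(none)] -> total=8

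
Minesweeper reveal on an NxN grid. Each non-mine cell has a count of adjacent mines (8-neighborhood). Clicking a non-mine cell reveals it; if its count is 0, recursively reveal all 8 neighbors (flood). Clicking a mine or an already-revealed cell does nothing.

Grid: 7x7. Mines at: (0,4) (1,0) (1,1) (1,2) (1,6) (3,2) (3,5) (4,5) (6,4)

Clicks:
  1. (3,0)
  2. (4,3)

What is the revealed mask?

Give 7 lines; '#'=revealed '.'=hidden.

Answer: .......
.......
##.....
##.....
####...
####...
####...

Derivation:
Click 1 (3,0) count=0: revealed 16 new [(2,0) (2,1) (3,0) (3,1) (4,0) (4,1) (4,2) (4,3) (5,0) (5,1) (5,2) (5,3) (6,0) (6,1) (6,2) (6,3)] -> total=16
Click 2 (4,3) count=1: revealed 0 new [(none)] -> total=16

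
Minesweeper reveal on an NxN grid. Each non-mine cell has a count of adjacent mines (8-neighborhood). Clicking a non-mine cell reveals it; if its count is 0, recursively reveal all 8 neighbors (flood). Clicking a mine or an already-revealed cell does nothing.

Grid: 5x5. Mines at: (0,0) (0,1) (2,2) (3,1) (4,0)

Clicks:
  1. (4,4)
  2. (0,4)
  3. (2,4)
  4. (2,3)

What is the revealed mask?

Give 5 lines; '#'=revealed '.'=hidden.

Answer: ..###
..###
...##
..###
..###

Derivation:
Click 1 (4,4) count=0: revealed 14 new [(0,2) (0,3) (0,4) (1,2) (1,3) (1,4) (2,3) (2,4) (3,2) (3,3) (3,4) (4,2) (4,3) (4,4)] -> total=14
Click 2 (0,4) count=0: revealed 0 new [(none)] -> total=14
Click 3 (2,4) count=0: revealed 0 new [(none)] -> total=14
Click 4 (2,3) count=1: revealed 0 new [(none)] -> total=14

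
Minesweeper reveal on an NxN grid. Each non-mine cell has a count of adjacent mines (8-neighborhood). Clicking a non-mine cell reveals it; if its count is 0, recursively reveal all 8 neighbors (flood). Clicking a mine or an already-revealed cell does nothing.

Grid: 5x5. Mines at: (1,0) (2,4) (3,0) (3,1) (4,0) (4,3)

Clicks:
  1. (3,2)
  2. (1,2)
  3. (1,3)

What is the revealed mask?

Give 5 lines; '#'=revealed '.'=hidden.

Answer: .####
.####
.###.
..#..
.....

Derivation:
Click 1 (3,2) count=2: revealed 1 new [(3,2)] -> total=1
Click 2 (1,2) count=0: revealed 11 new [(0,1) (0,2) (0,3) (0,4) (1,1) (1,2) (1,3) (1,4) (2,1) (2,2) (2,3)] -> total=12
Click 3 (1,3) count=1: revealed 0 new [(none)] -> total=12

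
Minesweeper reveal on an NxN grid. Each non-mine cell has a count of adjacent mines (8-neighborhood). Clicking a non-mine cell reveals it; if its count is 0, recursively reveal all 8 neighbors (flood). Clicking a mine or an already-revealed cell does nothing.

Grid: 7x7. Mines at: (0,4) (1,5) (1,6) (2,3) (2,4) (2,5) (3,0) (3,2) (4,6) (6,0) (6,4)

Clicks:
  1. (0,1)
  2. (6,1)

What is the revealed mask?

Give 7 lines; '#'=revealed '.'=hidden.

Click 1 (0,1) count=0: revealed 11 new [(0,0) (0,1) (0,2) (0,3) (1,0) (1,1) (1,2) (1,3) (2,0) (2,1) (2,2)] -> total=11
Click 2 (6,1) count=1: revealed 1 new [(6,1)] -> total=12

Answer: ####...
####...
###....
.......
.......
.......
.#.....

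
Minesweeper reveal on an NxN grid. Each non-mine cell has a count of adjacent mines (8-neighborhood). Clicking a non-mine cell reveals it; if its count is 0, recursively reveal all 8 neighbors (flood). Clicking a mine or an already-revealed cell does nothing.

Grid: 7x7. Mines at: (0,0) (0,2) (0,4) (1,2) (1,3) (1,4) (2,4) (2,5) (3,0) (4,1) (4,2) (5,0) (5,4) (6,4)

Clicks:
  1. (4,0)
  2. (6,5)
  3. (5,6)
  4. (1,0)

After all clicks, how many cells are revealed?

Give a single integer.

Click 1 (4,0) count=3: revealed 1 new [(4,0)] -> total=1
Click 2 (6,5) count=2: revealed 1 new [(6,5)] -> total=2
Click 3 (5,6) count=0: revealed 7 new [(3,5) (3,6) (4,5) (4,6) (5,5) (5,6) (6,6)] -> total=9
Click 4 (1,0) count=1: revealed 1 new [(1,0)] -> total=10

Answer: 10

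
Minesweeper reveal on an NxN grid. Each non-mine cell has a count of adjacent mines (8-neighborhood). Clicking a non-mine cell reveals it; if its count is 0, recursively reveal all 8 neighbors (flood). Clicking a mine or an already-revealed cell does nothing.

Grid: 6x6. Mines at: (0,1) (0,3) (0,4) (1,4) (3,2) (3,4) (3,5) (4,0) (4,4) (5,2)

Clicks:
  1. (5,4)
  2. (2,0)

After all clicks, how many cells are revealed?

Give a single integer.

Answer: 7

Derivation:
Click 1 (5,4) count=1: revealed 1 new [(5,4)] -> total=1
Click 2 (2,0) count=0: revealed 6 new [(1,0) (1,1) (2,0) (2,1) (3,0) (3,1)] -> total=7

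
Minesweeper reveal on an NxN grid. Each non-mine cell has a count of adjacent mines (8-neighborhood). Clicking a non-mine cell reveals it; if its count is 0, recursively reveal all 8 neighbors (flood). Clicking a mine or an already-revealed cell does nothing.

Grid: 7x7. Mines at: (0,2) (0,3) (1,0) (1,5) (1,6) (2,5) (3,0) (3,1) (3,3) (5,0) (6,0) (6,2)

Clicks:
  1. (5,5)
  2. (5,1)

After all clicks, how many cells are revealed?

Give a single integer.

Answer: 16

Derivation:
Click 1 (5,5) count=0: revealed 15 new [(3,4) (3,5) (3,6) (4,3) (4,4) (4,5) (4,6) (5,3) (5,4) (5,5) (5,6) (6,3) (6,4) (6,5) (6,6)] -> total=15
Click 2 (5,1) count=3: revealed 1 new [(5,1)] -> total=16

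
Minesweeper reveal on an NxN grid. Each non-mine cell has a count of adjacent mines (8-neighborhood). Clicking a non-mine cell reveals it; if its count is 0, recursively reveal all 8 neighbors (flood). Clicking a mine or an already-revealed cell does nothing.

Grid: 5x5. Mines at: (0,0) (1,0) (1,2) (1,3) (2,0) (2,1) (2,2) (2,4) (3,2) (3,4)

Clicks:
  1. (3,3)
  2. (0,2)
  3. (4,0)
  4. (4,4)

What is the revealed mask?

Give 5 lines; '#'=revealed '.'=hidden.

Answer: ..#..
.....
.....
##.#.
##..#

Derivation:
Click 1 (3,3) count=4: revealed 1 new [(3,3)] -> total=1
Click 2 (0,2) count=2: revealed 1 new [(0,2)] -> total=2
Click 3 (4,0) count=0: revealed 4 new [(3,0) (3,1) (4,0) (4,1)] -> total=6
Click 4 (4,4) count=1: revealed 1 new [(4,4)] -> total=7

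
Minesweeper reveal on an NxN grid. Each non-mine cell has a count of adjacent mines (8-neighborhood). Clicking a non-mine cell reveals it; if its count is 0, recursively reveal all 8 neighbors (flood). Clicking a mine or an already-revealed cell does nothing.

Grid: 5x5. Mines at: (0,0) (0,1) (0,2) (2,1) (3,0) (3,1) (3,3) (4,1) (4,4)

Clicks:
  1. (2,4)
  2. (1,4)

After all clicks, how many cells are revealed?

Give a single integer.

Answer: 6

Derivation:
Click 1 (2,4) count=1: revealed 1 new [(2,4)] -> total=1
Click 2 (1,4) count=0: revealed 5 new [(0,3) (0,4) (1,3) (1,4) (2,3)] -> total=6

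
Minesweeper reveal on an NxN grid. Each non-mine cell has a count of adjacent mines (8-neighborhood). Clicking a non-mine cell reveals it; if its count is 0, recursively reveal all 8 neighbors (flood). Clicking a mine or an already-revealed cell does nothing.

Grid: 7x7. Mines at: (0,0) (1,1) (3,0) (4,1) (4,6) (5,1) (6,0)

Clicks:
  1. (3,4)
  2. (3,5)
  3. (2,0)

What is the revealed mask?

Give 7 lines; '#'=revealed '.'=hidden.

Answer: ..#####
..#####
#.#####
..#####
..####.
..#####
..#####

Derivation:
Click 1 (3,4) count=0: revealed 34 new [(0,2) (0,3) (0,4) (0,5) (0,6) (1,2) (1,3) (1,4) (1,5) (1,6) (2,2) (2,3) (2,4) (2,5) (2,6) (3,2) (3,3) (3,4) (3,5) (3,6) (4,2) (4,3) (4,4) (4,5) (5,2) (5,3) (5,4) (5,5) (5,6) (6,2) (6,3) (6,4) (6,5) (6,6)] -> total=34
Click 2 (3,5) count=1: revealed 0 new [(none)] -> total=34
Click 3 (2,0) count=2: revealed 1 new [(2,0)] -> total=35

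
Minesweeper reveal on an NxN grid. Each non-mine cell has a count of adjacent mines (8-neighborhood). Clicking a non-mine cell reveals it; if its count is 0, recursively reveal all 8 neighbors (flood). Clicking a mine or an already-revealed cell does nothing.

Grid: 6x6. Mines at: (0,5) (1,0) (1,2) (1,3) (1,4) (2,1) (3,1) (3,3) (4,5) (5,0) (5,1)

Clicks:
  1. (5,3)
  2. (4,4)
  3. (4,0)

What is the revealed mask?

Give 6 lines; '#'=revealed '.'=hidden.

Answer: ......
......
......
......
#.###.
..###.

Derivation:
Click 1 (5,3) count=0: revealed 6 new [(4,2) (4,3) (4,4) (5,2) (5,3) (5,4)] -> total=6
Click 2 (4,4) count=2: revealed 0 new [(none)] -> total=6
Click 3 (4,0) count=3: revealed 1 new [(4,0)] -> total=7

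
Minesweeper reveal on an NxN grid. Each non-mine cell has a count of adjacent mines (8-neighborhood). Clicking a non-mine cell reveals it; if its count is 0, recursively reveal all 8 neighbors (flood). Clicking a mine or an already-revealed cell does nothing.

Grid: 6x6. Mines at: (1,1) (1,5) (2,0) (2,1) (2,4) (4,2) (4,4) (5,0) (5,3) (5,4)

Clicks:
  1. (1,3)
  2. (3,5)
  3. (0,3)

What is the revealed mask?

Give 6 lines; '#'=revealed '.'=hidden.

Click 1 (1,3) count=1: revealed 1 new [(1,3)] -> total=1
Click 2 (3,5) count=2: revealed 1 new [(3,5)] -> total=2
Click 3 (0,3) count=0: revealed 5 new [(0,2) (0,3) (0,4) (1,2) (1,4)] -> total=7

Answer: ..###.
..###.
......
.....#
......
......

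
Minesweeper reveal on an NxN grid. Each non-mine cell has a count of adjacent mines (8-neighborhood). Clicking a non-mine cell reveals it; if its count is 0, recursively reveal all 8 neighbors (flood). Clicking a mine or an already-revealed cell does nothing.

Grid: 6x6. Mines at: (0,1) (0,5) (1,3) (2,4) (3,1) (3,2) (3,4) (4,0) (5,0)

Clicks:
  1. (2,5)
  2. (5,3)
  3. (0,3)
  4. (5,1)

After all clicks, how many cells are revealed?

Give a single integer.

Answer: 12

Derivation:
Click 1 (2,5) count=2: revealed 1 new [(2,5)] -> total=1
Click 2 (5,3) count=0: revealed 10 new [(4,1) (4,2) (4,3) (4,4) (4,5) (5,1) (5,2) (5,3) (5,4) (5,5)] -> total=11
Click 3 (0,3) count=1: revealed 1 new [(0,3)] -> total=12
Click 4 (5,1) count=2: revealed 0 new [(none)] -> total=12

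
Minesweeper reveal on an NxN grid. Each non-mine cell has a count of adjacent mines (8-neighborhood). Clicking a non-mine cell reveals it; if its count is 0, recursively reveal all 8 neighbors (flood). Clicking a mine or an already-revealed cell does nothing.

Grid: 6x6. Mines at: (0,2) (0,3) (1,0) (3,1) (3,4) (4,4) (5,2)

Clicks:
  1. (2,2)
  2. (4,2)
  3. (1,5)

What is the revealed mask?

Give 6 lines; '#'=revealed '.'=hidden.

Answer: ....##
....##
..#.##
......
..#...
......

Derivation:
Click 1 (2,2) count=1: revealed 1 new [(2,2)] -> total=1
Click 2 (4,2) count=2: revealed 1 new [(4,2)] -> total=2
Click 3 (1,5) count=0: revealed 6 new [(0,4) (0,5) (1,4) (1,5) (2,4) (2,5)] -> total=8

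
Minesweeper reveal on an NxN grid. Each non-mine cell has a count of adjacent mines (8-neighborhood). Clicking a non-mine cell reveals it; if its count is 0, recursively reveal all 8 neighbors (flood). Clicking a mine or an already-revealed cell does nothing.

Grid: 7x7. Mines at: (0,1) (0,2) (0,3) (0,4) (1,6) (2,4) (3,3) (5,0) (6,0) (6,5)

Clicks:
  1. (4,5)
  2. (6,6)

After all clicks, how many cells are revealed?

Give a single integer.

Click 1 (4,5) count=0: revealed 11 new [(2,5) (2,6) (3,4) (3,5) (3,6) (4,4) (4,5) (4,6) (5,4) (5,5) (5,6)] -> total=11
Click 2 (6,6) count=1: revealed 1 new [(6,6)] -> total=12

Answer: 12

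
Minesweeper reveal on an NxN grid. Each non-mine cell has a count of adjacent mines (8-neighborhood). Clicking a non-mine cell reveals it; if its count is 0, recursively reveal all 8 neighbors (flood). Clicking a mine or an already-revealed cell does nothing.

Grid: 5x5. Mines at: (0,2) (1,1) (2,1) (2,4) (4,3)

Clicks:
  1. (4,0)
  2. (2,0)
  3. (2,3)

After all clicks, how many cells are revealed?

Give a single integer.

Click 1 (4,0) count=0: revealed 6 new [(3,0) (3,1) (3,2) (4,0) (4,1) (4,2)] -> total=6
Click 2 (2,0) count=2: revealed 1 new [(2,0)] -> total=7
Click 3 (2,3) count=1: revealed 1 new [(2,3)] -> total=8

Answer: 8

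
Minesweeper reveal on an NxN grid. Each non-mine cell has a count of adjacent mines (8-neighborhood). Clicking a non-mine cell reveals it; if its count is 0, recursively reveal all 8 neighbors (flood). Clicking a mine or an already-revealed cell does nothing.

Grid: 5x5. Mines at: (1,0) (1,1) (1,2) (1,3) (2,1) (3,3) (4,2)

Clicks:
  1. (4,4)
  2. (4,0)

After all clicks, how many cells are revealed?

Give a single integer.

Answer: 5

Derivation:
Click 1 (4,4) count=1: revealed 1 new [(4,4)] -> total=1
Click 2 (4,0) count=0: revealed 4 new [(3,0) (3,1) (4,0) (4,1)] -> total=5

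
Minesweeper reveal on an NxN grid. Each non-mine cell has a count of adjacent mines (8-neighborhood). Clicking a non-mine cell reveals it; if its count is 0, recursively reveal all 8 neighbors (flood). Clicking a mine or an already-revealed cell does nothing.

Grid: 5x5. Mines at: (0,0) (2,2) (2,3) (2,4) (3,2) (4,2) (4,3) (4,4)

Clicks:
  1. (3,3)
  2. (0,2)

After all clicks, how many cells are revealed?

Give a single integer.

Answer: 9

Derivation:
Click 1 (3,3) count=7: revealed 1 new [(3,3)] -> total=1
Click 2 (0,2) count=0: revealed 8 new [(0,1) (0,2) (0,3) (0,4) (1,1) (1,2) (1,3) (1,4)] -> total=9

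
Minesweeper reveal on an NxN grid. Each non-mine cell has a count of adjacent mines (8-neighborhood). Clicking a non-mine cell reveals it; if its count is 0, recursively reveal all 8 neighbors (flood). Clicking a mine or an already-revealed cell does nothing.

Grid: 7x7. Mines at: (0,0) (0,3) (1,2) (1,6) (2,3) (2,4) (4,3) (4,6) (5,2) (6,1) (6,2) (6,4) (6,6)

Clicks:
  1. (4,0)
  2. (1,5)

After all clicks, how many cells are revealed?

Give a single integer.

Click 1 (4,0) count=0: revealed 13 new [(1,0) (1,1) (2,0) (2,1) (2,2) (3,0) (3,1) (3,2) (4,0) (4,1) (4,2) (5,0) (5,1)] -> total=13
Click 2 (1,5) count=2: revealed 1 new [(1,5)] -> total=14

Answer: 14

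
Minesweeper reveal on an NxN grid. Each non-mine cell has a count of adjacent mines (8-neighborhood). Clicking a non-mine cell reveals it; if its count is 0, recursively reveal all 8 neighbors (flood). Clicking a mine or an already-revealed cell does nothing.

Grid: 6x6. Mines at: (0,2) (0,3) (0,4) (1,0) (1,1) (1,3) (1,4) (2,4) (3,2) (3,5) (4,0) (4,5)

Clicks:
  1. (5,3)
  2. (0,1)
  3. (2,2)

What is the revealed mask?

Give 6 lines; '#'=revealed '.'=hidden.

Answer: .#....
......
..#...
......
.####.
.####.

Derivation:
Click 1 (5,3) count=0: revealed 8 new [(4,1) (4,2) (4,3) (4,4) (5,1) (5,2) (5,3) (5,4)] -> total=8
Click 2 (0,1) count=3: revealed 1 new [(0,1)] -> total=9
Click 3 (2,2) count=3: revealed 1 new [(2,2)] -> total=10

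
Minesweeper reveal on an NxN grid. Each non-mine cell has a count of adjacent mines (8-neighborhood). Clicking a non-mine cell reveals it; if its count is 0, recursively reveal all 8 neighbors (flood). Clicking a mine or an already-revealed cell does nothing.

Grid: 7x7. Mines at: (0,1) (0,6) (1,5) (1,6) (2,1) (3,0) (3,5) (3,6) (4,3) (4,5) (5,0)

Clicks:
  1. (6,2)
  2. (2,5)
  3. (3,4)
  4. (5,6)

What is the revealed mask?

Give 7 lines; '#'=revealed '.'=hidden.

Click 1 (6,2) count=0: revealed 12 new [(5,1) (5,2) (5,3) (5,4) (5,5) (5,6) (6,1) (6,2) (6,3) (6,4) (6,5) (6,6)] -> total=12
Click 2 (2,5) count=4: revealed 1 new [(2,5)] -> total=13
Click 3 (3,4) count=3: revealed 1 new [(3,4)] -> total=14
Click 4 (5,6) count=1: revealed 0 new [(none)] -> total=14

Answer: .......
.......
.....#.
....#..
.......
.######
.######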